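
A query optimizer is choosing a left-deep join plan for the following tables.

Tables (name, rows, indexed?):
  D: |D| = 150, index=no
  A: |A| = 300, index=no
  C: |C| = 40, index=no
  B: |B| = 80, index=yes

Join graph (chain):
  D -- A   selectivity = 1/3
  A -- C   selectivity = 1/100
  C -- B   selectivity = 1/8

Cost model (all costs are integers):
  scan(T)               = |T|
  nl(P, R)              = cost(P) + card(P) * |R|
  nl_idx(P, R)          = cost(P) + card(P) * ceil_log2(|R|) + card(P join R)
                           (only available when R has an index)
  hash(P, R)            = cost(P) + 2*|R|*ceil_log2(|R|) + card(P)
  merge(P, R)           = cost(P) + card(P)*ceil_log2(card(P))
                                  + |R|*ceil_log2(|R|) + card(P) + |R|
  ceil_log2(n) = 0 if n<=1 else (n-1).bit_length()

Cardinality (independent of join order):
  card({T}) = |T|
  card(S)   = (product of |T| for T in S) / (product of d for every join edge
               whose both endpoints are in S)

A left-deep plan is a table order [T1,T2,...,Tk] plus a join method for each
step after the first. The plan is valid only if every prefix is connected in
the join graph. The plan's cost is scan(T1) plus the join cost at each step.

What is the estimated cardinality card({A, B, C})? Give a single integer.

1200

Tables in S: A(300), B(80), C(40)
Edges inside S: A-C(d=100), C-B(d=8)
numerator = 300 * 80 * 40 = 960000
denominator = 100 * 8 = 800
card(S) = 960000 / 800 = 1200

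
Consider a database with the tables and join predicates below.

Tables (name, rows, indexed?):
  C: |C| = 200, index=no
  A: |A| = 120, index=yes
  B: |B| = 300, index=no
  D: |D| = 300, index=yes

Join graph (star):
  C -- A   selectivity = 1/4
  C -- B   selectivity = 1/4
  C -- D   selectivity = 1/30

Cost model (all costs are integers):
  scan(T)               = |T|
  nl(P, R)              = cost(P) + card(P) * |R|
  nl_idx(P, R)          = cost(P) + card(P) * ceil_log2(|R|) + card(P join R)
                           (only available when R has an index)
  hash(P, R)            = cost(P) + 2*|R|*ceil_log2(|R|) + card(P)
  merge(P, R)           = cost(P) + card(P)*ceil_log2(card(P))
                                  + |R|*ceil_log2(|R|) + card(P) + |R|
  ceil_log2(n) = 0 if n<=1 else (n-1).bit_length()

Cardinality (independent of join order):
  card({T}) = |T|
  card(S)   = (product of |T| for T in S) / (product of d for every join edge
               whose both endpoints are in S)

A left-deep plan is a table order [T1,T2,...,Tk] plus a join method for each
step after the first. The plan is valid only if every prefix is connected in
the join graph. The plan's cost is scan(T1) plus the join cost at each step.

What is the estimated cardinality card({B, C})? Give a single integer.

15000

Tables in S: B(300), C(200)
Edges inside S: C-B(d=4)
numerator = 300 * 200 = 60000
denominator = 4 = 4
card(S) = 60000 / 4 = 15000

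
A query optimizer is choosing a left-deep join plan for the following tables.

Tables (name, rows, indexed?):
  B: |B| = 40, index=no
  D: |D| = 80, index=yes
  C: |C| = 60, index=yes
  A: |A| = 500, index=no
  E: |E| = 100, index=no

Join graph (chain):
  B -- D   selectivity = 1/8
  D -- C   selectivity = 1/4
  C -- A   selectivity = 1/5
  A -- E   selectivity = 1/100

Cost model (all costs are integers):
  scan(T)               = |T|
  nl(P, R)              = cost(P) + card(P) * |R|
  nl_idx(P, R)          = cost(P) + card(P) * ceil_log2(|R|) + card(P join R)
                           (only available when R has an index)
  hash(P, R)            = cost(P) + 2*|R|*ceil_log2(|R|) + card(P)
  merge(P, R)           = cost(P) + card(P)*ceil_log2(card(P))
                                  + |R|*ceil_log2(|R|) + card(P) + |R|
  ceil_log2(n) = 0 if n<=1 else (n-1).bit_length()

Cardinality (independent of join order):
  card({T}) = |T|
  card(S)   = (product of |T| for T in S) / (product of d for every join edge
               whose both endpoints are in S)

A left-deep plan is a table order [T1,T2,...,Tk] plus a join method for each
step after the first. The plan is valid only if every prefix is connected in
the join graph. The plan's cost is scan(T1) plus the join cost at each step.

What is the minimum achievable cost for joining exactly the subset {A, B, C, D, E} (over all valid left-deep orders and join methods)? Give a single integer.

Selinger DP over subsets of {A,B,C,D,E}:
  {B}: scan cost=40, card=40
  {D}: scan cost=80, card=80
  {C}: scan cost=60, card=60
  {A}: scan cost=500, card=500
  {E}: scan cost=100, card=100
  {BD}: card=400; try (B,hash)→640, (D,nl_idx)→720, (D,merge)→960, (B,merge)→1000, (D,hash)→1200, (D,nl)→3240 …(+1); best=640 via (B,hash)
  {CD}: card=1200; try (C,hash)→880, (D,merge)→1120, (C,merge)→1140, (D,hash)→1240, (D,nl_idx)→1680, (C,nl_idx)→1760 …(+2); best=880 via (C,hash)
  {AC}: card=6000; try (C,hash)→1720, (A,merge)→5480, (C,merge)→5920, (A,hash)→9120, (C,nl_idx)→9500, (A,nl)→30060 …(+1); best=1720 via (C,hash)
  {AE}: card=500; try (E,hash)→2400, (A,merge)→5900, (E,merge)→6300, (A,hash)→9200, (A,nl)→50100, (E,nl)→50500; best=2400 via (E,hash)
  {BCD}: card=6000; try (C,hash)→1760, (B,hash)→2560, (C,merge)→5060, (C,nl_idx)→9040, (B,merge)→15560, (C,nl)→24640 …(+1); best=1760 via (C,hash)
  {ACD}: card=120000; try (D,hash)→8840, (A,hash)→11080, (A,merge)→20280, (D,merge)→86360, (D,nl_idx)→163720, (D,nl)→481720 …(+1); best=8840 via (D,hash)
  {ACE}: card=6000; try (C,hash)→3620, (C,merge)→7820, (E,hash)→9120, (C,nl_idx)→11400, (C,nl)→32400, (E,merge)→86520 …(+1); best=3620 via (C,hash)
  {ABCD}: card=600000; try (A,hash)→16760, (A,merge)→90760, (B,hash)→129320, (B,merge)→2169120, (A,nl)→3001760, (B,nl)→4808840; best=16760 via (A,hash)
  {ACDE}: card=120000; try (D,hash)→10740, (D,merge)→88260, (E,hash)→130240, (D,nl_idx)→165620, (D,nl)→483620, (E,merge)→2169640 …(+1); best=10740 via (D,hash)
  {ABCDE}: card=600000; try (B,hash)→131220, (E,hash)→618160, (B,merge)→2171020, (B,nl)→4810740, (E,merge)→12617560, (E,nl)→60016760; best=131220 via (B,hash)

131220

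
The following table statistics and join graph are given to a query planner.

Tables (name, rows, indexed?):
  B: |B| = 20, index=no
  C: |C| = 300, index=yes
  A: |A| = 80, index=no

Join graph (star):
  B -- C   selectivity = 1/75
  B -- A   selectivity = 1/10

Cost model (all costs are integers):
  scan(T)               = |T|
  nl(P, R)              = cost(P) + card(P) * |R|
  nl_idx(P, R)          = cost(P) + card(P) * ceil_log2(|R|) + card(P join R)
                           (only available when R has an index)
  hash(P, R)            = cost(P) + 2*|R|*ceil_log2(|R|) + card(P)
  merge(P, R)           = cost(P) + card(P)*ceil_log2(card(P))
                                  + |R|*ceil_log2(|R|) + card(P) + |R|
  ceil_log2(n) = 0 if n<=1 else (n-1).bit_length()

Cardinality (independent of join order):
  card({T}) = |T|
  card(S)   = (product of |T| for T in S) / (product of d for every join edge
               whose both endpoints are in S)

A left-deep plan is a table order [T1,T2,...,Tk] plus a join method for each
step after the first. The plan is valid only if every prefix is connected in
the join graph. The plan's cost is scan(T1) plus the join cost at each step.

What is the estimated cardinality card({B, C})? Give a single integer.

Tables in S: B(20), C(300)
Edges inside S: B-C(d=75)
numerator = 20 * 300 = 6000
denominator = 75 = 75
card(S) = 6000 / 75 = 80

80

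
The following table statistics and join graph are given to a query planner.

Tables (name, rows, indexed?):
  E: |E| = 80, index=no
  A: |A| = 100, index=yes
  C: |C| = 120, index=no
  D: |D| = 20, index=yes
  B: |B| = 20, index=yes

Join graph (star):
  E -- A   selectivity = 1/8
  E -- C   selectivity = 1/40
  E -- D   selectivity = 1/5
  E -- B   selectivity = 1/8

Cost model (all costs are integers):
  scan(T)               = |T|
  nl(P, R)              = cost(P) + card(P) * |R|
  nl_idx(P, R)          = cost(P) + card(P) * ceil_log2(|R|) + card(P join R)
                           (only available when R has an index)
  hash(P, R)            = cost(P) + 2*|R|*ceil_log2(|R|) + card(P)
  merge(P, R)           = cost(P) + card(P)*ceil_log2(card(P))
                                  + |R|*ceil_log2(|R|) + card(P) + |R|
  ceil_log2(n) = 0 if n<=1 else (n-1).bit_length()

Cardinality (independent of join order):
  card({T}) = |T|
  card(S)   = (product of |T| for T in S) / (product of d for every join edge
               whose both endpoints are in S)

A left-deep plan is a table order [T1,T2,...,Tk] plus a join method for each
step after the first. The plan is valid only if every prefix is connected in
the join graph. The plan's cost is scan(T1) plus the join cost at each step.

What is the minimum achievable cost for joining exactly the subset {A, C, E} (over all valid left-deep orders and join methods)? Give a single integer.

3000

Selinger DP over subsets of {A,C,E}:
  {E}: scan cost=80, card=80
  {A}: scan cost=100, card=100
  {C}: scan cost=120, card=120
  {AE}: card=1000; try (E,hash)→1320, (A,merge)→1520, (E,merge)→1540, (A,hash)→1560, (A,nl_idx)→1640, (A,nl)→8080 …(+1); best=1320 via (E,hash)
  {CE}: card=240; try (E,hash)→1360, (C,merge)→1680, (E,merge)→1720, (C,hash)→1840, (C,nl)→9680, (E,nl)→9720; best=1360 via (E,hash)
  {ACE}: card=3000; try (A,hash)→3000, (C,hash)→4000, (A,merge)→4320, (A,nl_idx)→6040, (C,merge)→13280, (A,nl)→25360 …(+1); best=3000 via (A,hash)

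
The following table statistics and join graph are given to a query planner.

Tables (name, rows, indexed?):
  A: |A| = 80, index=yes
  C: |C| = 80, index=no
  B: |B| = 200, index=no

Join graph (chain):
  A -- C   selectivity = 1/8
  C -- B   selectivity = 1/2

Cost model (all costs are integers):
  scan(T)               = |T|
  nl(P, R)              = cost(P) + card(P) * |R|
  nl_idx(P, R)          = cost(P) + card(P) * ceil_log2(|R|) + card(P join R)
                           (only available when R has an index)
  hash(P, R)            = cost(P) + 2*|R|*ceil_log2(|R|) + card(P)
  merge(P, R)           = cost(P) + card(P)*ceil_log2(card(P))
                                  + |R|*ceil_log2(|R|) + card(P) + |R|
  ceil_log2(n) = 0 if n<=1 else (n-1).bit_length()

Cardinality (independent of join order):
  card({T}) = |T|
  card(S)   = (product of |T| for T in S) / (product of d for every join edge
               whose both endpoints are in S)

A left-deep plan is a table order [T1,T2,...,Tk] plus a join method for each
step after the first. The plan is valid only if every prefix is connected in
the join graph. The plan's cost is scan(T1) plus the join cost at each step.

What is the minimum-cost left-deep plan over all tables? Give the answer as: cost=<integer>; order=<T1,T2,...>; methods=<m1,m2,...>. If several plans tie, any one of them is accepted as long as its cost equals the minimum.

Selinger DP (subsets sized 1..n):
  {A}: scan cost=80, card=80
  {C}: scan cost=80, card=80
  {B}: scan cost=200, card=200
  {AC}: card=800; try (C,hash)→1280, (A,hash)→1280, (C,merge)→1360, (A,merge)→1360, (A,nl_idx)→1440, (C,nl)→6480 …(+1); best=1280 via (C,hash)
  {BC}: card=8000; try (C,hash)→1520, (B,merge)→2520, (C,merge)→2640, (B,hash)→3360, (B,nl)→16080, (C,nl)→16200; best=1520 via (C,hash)
  {ABC}: card=80000; try (B,hash)→5280, (A,hash)→10640, (B,merge)→11880, (A,merge)→114160, (A,nl_idx)→137520, (B,nl)→161280 …(+1); best=5280 via (B,hash)

cost=5280; order=A,C,B; methods=hash,hash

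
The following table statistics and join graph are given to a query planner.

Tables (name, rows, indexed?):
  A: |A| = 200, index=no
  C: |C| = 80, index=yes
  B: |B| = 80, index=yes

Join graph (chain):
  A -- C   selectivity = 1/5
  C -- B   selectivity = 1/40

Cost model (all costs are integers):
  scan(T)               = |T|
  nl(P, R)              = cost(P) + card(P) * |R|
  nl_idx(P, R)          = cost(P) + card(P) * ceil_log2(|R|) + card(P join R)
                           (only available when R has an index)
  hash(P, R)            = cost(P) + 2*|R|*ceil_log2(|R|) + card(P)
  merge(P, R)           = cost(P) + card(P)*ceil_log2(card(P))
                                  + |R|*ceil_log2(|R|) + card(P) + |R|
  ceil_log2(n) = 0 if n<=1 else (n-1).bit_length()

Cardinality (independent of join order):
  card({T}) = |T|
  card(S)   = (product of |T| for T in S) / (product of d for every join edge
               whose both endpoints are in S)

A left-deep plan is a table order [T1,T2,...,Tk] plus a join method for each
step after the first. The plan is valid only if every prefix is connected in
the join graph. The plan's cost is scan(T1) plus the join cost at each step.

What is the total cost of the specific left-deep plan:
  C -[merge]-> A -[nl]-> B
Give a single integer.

258520

step 1: scan C: cost=80, card=80
step 2: join A via merge
    card(P join A) = 80*200/(5) = 3200
    cost = 80 + 80*7 + 200*8 + 80 + 200 = 2520
step 3: join B via nl
    card(P join B) = 3200*80/(40) = 6400
    cost = 2520 + 3200*80 = 258520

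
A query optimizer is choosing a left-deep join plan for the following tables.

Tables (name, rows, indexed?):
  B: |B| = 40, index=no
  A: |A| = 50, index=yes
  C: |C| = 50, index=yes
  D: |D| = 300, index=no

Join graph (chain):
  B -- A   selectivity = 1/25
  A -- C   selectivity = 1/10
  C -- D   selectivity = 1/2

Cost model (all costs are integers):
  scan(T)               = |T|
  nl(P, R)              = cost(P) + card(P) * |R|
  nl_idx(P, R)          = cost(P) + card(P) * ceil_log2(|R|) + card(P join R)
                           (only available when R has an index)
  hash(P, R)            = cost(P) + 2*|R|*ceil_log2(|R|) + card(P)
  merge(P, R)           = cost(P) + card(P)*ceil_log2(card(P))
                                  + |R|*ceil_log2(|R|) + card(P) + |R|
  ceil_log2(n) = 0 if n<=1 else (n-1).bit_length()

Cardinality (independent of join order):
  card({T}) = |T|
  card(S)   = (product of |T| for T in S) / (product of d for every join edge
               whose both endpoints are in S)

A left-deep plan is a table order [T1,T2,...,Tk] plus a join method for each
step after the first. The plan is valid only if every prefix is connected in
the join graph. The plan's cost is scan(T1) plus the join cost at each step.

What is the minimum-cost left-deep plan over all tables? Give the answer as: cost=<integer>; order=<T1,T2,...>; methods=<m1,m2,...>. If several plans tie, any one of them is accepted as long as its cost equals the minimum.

cost=6840; order=B,A,C,D; methods=nl_idx,hash,hash

Selinger DP (subsets sized 1..n):
  {B}: scan cost=40, card=40
  {A}: scan cost=50, card=50
  {C}: scan cost=50, card=50
  {D}: scan cost=300, card=300
  {AB}: card=80; try (A,nl_idx)→360, (B,hash)→580, (A,merge)→670, (B,merge)→680, (A,hash)→680, (A,nl)→2040 …(+1); best=360 via (A,nl_idx)
  {AC}: card=250; try (C,nl_idx)→600, (A,nl_idx)→600, (C,hash)→700, (A,hash)→700, (C,merge)→750, (A,merge)→750 …(+2); best=600 via (C,nl_idx)
  {CD}: card=7500; try (C,hash)→1200, (D,merge)→3400, (C,merge)→3650, (D,hash)→5500, (C,nl_idx)→9600, (D,nl)→15050 …(+1); best=1200 via (C,hash)
  {ABC}: card=400; try (C,hash)→1040, (C,nl_idx)→1240, (B,hash)→1330, (C,merge)→1350, (B,merge)→3130, (C,nl)→4360 …(+1); best=1040 via (C,hash)
  {ACD}: card=37500; try (D,merge)→5850, (D,hash)→6250, (A,hash)→9300, (D,nl)→75600, (A,nl_idx)→83700, (A,merge)→106550 …(+1); best=5850 via (D,merge)
  {ABCD}: card=60000; try (D,hash)→6840, (D,merge)→8040, (B,hash)→43830, (D,nl)→121040, (B,merge)→643630, (B,nl)→1505850; best=6840 via (D,hash)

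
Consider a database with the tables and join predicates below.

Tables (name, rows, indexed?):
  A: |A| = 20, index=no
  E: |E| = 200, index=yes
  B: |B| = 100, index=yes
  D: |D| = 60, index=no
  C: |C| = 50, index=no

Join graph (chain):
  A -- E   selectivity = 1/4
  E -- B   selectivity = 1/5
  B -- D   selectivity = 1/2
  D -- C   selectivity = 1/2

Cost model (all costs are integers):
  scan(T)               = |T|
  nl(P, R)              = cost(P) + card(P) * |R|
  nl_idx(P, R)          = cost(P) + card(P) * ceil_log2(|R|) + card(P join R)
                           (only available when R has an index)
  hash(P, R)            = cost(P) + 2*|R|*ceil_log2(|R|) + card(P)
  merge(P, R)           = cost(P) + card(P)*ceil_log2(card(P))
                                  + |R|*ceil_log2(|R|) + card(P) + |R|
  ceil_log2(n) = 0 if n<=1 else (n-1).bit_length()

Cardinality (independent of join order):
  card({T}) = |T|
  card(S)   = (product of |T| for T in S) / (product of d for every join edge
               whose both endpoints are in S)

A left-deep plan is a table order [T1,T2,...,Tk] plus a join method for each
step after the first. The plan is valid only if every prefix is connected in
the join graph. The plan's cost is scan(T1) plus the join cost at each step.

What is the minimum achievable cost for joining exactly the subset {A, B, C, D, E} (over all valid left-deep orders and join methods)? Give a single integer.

624320

Selinger DP over subsets of {A,B,C,D,E}:
  {A}: scan cost=20, card=20
  {E}: scan cost=200, card=200
  {B}: scan cost=100, card=100
  {D}: scan cost=60, card=60
  {C}: scan cost=50, card=50
  {AE}: card=1000; try (A,hash)→600, (E,nl_idx)→1180, (E,merge)→1940, (A,merge)→2120, (E,hash)→3240, (E,nl)→4020 …(+1); best=600 via (A,hash)
  {BE}: card=4000; try (B,hash)→1800, (E,merge)→2700, (B,merge)→2800, (E,hash)→3400, (E,nl_idx)→4900, (B,nl_idx)→5600 …(+2); best=1800 via (B,hash)
  {BD}: card=3000; try (D,hash)→920, (B,merge)→1280, (D,merge)→1320, (B,hash)→1520, (B,nl_idx)→3480, (B,nl)→6060 …(+1); best=920 via (D,hash)
  {CD}: card=1500; try (C,hash)→720, (D,hash)→820, (D,merge)→820, (C,merge)→830, (D,nl)→3050, (C,nl)→3060; best=720 via (C,hash)
  {ABE}: card=20000; try (B,hash)→3000, (A,hash)→6000, (B,merge)→12400, (B,nl_idx)→27600, (A,merge)→53920, (A,nl)→81800 …(+1); best=3000 via (B,hash)
  {BDE}: card=120000; try (D,hash)→6520, (E,hash)→7120, (E,merge)→41720, (D,merge)→54220, (E,nl_idx)→144920, (D,nl)→241800 …(+1); best=6520 via (D,hash)
  {BCD}: card=75000; try (B,hash)→3620, (C,hash)→4520, (B,merge)→19520, (C,merge)→40270, (B,nl_idx)→86220, (B,nl)→150720 …(+1); best=3620 via (B,hash)
  {ABDE}: card=600000; try (D,hash)→23720, (A,hash)→126720, (D,merge)→323420, (D,nl)→1203000, (A,merge)→2166640, (A,nl)→2406520; best=23720 via (D,hash)
  {BCDE}: card=3000000; try (E,hash)→81820, (C,hash)→127120, (E,merge)→1355420, (C,merge)→2166870, (E,nl_idx)→3603620, (C,nl)→6006520 …(+1); best=81820 via (E,hash)
  {ABCDE}: card=15000000; try (C,hash)→624320, (A,hash)→3082020, (C,merge)→12624070, (C,nl)→30023720, (A,nl)→60081820, (A,merge)→69081940; best=624320 via (C,hash)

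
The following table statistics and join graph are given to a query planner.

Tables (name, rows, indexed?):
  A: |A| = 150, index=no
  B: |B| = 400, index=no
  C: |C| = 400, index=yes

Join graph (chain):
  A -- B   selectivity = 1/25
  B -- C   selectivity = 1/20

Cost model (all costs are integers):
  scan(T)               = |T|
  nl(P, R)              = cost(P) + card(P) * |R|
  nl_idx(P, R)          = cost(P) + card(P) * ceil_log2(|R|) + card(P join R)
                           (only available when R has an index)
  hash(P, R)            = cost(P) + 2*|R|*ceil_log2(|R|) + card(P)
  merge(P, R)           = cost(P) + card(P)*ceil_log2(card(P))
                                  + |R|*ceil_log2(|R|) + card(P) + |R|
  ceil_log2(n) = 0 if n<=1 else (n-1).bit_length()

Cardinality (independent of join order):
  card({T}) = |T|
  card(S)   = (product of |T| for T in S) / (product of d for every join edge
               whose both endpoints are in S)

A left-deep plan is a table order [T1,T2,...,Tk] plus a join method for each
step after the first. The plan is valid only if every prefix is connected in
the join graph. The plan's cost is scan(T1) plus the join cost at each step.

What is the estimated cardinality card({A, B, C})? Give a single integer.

48000

Tables in S: A(150), B(400), C(400)
Edges inside S: A-B(d=25), B-C(d=20)
numerator = 150 * 400 * 400 = 24000000
denominator = 25 * 20 = 500
card(S) = 24000000 / 500 = 48000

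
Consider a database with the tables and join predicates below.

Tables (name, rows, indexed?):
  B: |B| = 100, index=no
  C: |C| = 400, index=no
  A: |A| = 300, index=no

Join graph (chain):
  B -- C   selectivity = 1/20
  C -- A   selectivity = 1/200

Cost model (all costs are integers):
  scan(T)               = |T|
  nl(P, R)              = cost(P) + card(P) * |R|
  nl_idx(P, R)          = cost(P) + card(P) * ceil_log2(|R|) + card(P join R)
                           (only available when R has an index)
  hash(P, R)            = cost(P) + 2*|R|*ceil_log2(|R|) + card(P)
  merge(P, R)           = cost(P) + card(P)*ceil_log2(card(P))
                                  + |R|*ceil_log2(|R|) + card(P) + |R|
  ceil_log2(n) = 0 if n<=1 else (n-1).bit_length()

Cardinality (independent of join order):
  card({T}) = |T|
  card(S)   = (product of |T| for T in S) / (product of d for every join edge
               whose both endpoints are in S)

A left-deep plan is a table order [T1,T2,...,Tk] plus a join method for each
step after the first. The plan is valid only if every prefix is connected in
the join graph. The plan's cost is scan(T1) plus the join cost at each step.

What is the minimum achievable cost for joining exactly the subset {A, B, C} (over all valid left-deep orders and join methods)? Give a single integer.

Selinger DP over subsets of {A,B,C}:
  {B}: scan cost=100, card=100
  {C}: scan cost=400, card=400
  {A}: scan cost=300, card=300
  {BC}: card=2000; try (B,hash)→2200, (C,merge)→4900, (B,merge)→5200, (C,hash)→7400, (C,nl)→40100, (B,nl)→40400; best=2200 via (B,hash)
  {AC}: card=600; try (A,hash)→6200, (C,merge)→7300, (A,merge)→7400, (C,hash)→7800, (C,nl)→120300, (A,nl)→120400; best=6200 via (A,hash)
  {ABC}: card=3000; try (B,hash)→8200, (A,hash)→9600, (B,merge)→13600, (A,merge)→29200, (B,nl)→66200, (A,nl)→602200; best=8200 via (B,hash)

8200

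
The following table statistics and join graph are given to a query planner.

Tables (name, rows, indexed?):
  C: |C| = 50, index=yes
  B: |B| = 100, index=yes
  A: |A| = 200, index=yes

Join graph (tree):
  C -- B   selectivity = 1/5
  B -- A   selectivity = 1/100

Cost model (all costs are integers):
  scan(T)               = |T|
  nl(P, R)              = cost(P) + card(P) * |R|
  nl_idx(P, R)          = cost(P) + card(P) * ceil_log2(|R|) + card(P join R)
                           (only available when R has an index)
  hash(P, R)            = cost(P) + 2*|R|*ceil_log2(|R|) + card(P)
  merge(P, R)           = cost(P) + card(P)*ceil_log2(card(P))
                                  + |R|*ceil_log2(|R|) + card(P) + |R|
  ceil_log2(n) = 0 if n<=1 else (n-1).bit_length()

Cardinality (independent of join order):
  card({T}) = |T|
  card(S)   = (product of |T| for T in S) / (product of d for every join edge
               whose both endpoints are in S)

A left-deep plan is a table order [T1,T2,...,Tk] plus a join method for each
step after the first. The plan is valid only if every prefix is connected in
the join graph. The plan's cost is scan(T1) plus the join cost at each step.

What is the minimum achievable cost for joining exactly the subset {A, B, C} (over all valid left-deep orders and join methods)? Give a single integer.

1900

Selinger DP over subsets of {A,B,C}:
  {C}: scan cost=50, card=50
  {B}: scan cost=100, card=100
  {A}: scan cost=200, card=200
  {BC}: card=1000; try (C,hash)→800, (B,merge)→1200, (C,merge)→1250, (B,nl_idx)→1400, (B,hash)→1500, (C,nl_idx)→1700 …(+2); best=800 via (C,hash)
  {AB}: card=200; try (A,nl_idx)→1100, (B,hash)→1800, (B,nl_idx)→1800, (A,merge)→2700, (B,merge)→2800, (A,hash)→3400 …(+2); best=1100 via (A,nl_idx)
  {ABC}: card=2000; try (C,hash)→1900, (C,merge)→3250, (C,nl_idx)→4300, (A,hash)→5000, (A,nl_idx)→10800, (C,nl)→11100 …(+2); best=1900 via (C,hash)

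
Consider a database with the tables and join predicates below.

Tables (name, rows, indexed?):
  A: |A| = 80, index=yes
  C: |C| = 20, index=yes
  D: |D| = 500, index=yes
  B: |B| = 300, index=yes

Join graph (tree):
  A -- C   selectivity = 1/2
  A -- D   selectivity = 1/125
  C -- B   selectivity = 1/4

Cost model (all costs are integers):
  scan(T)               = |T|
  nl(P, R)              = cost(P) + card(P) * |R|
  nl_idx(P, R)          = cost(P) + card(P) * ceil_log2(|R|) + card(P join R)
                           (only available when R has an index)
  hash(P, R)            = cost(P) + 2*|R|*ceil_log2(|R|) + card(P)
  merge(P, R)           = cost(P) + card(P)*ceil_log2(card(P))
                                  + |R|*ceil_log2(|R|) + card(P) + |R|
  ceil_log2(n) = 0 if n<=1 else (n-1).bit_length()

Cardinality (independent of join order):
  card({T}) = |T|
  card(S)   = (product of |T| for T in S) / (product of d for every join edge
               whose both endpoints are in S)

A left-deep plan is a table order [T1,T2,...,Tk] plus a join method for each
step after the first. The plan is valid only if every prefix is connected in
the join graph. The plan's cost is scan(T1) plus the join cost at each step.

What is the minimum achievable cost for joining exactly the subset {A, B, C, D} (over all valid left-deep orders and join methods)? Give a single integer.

10240

Selinger DP over subsets of {A,B,C,D}:
  {A}: scan cost=80, card=80
  {C}: scan cost=20, card=20
  {D}: scan cost=500, card=500
  {B}: scan cost=300, card=300
  {AC}: card=800; try (C,hash)→360, (A,merge)→780, (C,merge)→840, (A,nl_idx)→960, (A,hash)→1160, (C,nl_idx)→1280 …(+2); best=360 via (C,hash)
  {AD}: card=320; try (D,nl_idx)→1120, (A,hash)→2120, (A,nl_idx)→4320, (D,merge)→5720, (A,merge)→6140, (D,hash)→9160 …(+2); best=1120 via (D,nl_idx)
  {BC}: card=1500; try (C,hash)→800, (B,nl_idx)→1700, (B,merge)→3140, (C,nl_idx)→3300, (C,merge)→3420, (B,hash)→5440 …(+2); best=800 via (C,hash)
  {ACD}: card=3200; try (C,hash)→1640, (C,merge)→4440, (C,nl_idx)→5920, (C,nl)→7520, (D,hash)→10160, (D,nl_idx)→10760 …(+2); best=1640 via (C,hash)
  {ABC}: card=60000; try (A,hash)→3420, (B,hash)→6560, (B,merge)→12160, (A,merge)→19440, (B,nl_idx)→67560, (A,nl_idx)→71300 …(+2); best=3420 via (A,hash)
  {ABCD}: card=240000; try (B,hash)→10240, (B,merge)→46240, (D,hash)→72420, (B,nl_idx)→270440, (D,nl_idx)→783420, (B,nl)→961640 …(+2); best=10240 via (B,hash)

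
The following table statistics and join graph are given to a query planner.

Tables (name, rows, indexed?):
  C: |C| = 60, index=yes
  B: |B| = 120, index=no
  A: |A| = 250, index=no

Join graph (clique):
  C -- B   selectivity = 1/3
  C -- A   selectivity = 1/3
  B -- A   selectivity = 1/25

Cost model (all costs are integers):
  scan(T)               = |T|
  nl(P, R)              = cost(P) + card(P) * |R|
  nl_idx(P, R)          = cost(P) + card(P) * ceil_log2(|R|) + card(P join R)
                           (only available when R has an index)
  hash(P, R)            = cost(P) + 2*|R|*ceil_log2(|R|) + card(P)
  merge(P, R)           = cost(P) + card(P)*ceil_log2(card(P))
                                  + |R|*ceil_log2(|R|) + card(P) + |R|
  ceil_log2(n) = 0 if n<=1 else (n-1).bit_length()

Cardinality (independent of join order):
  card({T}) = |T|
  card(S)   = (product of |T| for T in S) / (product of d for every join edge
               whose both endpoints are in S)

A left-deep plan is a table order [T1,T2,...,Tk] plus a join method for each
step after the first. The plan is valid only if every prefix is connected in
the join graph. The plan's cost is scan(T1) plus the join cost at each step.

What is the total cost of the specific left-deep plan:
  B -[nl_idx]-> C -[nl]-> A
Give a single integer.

603240

step 1: scan B: cost=120, card=120
step 2: join C via nl_idx
    card(P join C) = 120*60/(3) = 2400
    cost = 120 + 120*6 + 2400 = 3240
step 3: join A via nl
    card(P join A) = 2400*250/(3*25) = 8000
    cost = 3240 + 2400*250 = 603240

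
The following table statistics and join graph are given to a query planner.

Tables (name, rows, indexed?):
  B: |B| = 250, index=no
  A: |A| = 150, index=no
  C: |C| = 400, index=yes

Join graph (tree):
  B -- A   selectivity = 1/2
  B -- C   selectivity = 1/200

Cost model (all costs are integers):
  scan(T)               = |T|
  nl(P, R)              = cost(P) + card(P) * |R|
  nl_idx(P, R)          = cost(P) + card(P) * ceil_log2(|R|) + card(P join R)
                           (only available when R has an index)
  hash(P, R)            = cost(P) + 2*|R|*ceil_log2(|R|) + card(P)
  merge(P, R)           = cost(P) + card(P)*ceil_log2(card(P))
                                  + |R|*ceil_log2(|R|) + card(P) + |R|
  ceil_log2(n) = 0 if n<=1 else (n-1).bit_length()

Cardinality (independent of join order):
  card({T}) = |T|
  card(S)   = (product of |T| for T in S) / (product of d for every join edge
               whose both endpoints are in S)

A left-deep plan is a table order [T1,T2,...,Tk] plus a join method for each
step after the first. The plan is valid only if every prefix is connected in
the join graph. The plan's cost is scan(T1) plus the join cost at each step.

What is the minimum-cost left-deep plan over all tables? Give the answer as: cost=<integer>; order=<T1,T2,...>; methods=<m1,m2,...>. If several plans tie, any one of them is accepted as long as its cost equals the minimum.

Selinger DP (subsets sized 1..n):
  {B}: scan cost=250, card=250
  {A}: scan cost=150, card=150
  {C}: scan cost=400, card=400
  {AB}: card=18750; try (A,hash)→2900, (B,merge)→3750, (A,merge)→3850, (B,hash)→4300, (B,nl)→37650, (A,nl)→37750; best=2900 via (A,hash)
  {BC}: card=500; try (C,nl_idx)→3000, (B,hash)→4800, (C,merge)→6500, (B,merge)→6650, (C,hash)→7700, (C,nl)→100250 …(+1); best=3000 via (C,nl_idx)
  {ABC}: card=37500; try (A,hash)→5900, (A,merge)→9350, (C,hash)→28850, (A,nl)→78000, (C,nl_idx)→209150, (C,merge)→306900 …(+1); best=5900 via (A,hash)

cost=5900; order=B,C,A; methods=nl_idx,hash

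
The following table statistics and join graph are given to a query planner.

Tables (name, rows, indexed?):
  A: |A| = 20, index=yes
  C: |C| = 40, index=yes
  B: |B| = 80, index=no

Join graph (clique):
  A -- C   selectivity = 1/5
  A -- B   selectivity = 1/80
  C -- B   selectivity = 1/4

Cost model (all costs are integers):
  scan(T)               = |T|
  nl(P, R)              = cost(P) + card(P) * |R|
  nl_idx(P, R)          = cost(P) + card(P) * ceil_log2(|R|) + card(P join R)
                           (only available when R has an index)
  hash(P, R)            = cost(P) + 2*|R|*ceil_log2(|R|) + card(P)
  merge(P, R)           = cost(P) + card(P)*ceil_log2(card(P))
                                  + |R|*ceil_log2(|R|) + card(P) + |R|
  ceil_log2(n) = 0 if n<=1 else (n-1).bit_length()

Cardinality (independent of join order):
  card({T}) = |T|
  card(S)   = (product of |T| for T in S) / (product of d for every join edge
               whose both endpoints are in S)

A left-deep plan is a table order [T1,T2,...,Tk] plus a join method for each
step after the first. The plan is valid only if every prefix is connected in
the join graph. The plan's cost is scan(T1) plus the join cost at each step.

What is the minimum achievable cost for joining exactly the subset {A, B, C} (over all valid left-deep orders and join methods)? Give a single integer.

520

Selinger DP over subsets of {A,B,C}:
  {A}: scan cost=20, card=20
  {C}: scan cost=40, card=40
  {B}: scan cost=80, card=80
  {AC}: card=160; try (A,hash)→280, (C,nl_idx)→300, (A,nl_idx)→400, (C,merge)→420, (A,merge)→440, (C,hash)→520 …(+2); best=280 via (A,hash)
  {AB}: card=20; try (A,hash)→360, (A,nl_idx)→500, (B,merge)→780, (A,merge)→840, (B,hash)→1160, (B,nl)→1620 …(+1); best=360 via (A,hash)
  {BC}: card=800; try (C,hash)→640, (B,merge)→960, (C,merge)→1000, (B,hash)→1200, (C,nl_idx)→1360, (B,nl)→3240 …(+1); best=640 via (C,hash)
  {ABC}: card=40; try (C,nl_idx)→520, (C,merge)→760, (C,hash)→860, (C,nl)→1160, (B,hash)→1560, (A,hash)→1640 …(+5); best=520 via (C,nl_idx)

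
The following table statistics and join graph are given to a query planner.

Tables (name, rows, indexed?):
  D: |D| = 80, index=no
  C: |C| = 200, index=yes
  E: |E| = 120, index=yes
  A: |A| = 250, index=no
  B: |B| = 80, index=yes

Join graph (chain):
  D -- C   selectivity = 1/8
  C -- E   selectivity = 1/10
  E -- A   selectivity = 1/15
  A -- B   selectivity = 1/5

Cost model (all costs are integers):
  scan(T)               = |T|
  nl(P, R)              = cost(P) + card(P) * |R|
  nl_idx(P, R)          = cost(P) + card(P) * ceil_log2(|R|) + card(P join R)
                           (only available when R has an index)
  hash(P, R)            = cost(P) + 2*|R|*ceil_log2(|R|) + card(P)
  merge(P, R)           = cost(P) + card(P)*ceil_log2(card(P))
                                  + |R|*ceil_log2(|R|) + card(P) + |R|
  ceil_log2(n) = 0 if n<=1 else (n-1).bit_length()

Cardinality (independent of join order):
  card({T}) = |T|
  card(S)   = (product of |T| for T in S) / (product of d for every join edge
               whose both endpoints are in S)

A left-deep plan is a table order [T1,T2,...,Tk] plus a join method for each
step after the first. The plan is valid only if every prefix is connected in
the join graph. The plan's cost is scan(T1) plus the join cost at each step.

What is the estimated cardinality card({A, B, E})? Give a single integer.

Tables in S: A(250), B(80), E(120)
Edges inside S: E-A(d=15), A-B(d=5)
numerator = 250 * 80 * 120 = 2400000
denominator = 15 * 5 = 75
card(S) = 2400000 / 75 = 32000

32000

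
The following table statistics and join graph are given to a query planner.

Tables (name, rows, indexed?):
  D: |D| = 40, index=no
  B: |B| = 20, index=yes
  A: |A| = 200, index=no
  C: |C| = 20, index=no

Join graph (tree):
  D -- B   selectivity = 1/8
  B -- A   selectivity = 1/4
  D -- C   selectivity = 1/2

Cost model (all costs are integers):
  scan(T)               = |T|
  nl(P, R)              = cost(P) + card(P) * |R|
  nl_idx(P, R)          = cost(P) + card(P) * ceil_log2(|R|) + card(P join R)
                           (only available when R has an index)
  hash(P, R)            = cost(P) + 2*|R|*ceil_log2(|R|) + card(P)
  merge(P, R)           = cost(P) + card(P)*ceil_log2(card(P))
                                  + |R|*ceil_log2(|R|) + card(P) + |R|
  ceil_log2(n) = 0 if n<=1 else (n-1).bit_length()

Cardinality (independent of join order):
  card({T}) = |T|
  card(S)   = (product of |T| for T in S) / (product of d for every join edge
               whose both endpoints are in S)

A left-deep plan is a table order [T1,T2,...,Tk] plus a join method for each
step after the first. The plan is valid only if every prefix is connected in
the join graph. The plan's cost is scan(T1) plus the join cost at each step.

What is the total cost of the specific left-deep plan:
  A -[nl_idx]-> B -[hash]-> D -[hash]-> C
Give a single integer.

8880

step 1: scan A: cost=200, card=200
step 2: join B via nl_idx
    card(P join B) = 200*20/(4) = 1000
    cost = 200 + 200*5 + 1000 = 2200
step 3: join D via hash
    card(P join D) = 1000*40/(8) = 5000
    cost = 2200 + 2*40*6 + 1000 = 3680
step 4: join C via hash
    card(P join C) = 5000*20/(2) = 50000
    cost = 3680 + 2*20*5 + 5000 = 8880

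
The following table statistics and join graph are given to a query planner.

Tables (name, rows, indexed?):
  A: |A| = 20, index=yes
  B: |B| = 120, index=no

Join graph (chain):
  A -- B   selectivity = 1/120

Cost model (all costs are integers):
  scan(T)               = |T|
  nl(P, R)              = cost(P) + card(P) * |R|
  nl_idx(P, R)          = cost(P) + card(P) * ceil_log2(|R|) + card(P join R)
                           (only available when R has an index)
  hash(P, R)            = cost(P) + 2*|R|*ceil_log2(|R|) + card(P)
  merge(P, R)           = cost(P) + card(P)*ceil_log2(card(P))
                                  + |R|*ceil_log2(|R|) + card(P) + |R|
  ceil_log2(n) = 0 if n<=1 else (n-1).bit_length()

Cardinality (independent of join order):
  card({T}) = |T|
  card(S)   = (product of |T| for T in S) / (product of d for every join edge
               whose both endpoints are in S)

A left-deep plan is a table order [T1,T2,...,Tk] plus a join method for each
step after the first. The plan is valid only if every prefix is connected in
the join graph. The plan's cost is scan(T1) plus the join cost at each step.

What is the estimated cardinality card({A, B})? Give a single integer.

Tables in S: A(20), B(120)
Edges inside S: A-B(d=120)
numerator = 20 * 120 = 2400
denominator = 120 = 120
card(S) = 2400 / 120 = 20

20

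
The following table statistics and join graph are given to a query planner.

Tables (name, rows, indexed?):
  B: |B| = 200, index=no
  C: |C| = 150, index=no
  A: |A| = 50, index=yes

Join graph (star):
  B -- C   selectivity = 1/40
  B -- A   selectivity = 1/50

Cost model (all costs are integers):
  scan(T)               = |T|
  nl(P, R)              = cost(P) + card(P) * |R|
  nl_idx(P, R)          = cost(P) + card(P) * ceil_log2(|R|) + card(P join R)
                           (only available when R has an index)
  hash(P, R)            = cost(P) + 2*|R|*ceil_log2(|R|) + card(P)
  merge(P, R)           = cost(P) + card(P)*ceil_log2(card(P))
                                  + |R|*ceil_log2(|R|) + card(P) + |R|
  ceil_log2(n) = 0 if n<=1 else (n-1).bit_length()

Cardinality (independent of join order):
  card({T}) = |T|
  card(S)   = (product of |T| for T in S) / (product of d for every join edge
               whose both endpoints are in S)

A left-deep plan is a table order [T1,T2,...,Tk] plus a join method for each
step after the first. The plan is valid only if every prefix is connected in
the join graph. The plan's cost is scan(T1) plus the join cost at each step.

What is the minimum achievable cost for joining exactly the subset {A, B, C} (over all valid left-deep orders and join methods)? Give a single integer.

3600

Selinger DP over subsets of {A,B,C}:
  {B}: scan cost=200, card=200
  {C}: scan cost=150, card=150
  {A}: scan cost=50, card=50
  {BC}: card=750; try (C,hash)→2800, (B,merge)→3300, (C,merge)→3350, (B,hash)→3500, (B,nl)→30150, (C,nl)→30200; best=2800 via (C,hash)
  {AB}: card=200; try (A,hash)→1000, (A,nl_idx)→1600, (B,merge)→2200, (A,merge)→2350, (B,hash)→3300, (B,nl)→10050 …(+1); best=1000 via (A,hash)
  {ABC}: card=750; try (C,hash)→3600, (C,merge)→4150, (A,hash)→4150, (A,nl_idx)→8050, (A,merge)→11400, (C,nl)→31000 …(+1); best=3600 via (C,hash)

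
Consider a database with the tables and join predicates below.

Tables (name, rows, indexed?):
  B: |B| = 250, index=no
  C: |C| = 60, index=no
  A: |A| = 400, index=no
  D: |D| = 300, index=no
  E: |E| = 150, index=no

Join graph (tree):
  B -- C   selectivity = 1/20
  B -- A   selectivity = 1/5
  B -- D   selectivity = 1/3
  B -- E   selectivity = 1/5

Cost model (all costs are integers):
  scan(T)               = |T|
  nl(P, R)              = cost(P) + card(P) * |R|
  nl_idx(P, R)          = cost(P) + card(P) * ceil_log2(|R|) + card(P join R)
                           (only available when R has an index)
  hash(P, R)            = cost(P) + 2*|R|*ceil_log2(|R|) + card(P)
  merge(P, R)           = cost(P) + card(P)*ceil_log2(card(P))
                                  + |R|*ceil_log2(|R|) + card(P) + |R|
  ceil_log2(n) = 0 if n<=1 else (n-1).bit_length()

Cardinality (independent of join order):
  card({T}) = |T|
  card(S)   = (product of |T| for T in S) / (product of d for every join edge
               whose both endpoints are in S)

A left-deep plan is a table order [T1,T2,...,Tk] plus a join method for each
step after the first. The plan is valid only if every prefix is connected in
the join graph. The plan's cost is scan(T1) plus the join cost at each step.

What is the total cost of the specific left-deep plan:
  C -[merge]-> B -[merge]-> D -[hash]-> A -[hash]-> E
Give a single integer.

step 1: scan C: cost=60, card=60
step 2: join B via merge
    card(P join B) = 60*250/(20) = 750
    cost = 60 + 60*6 + 250*8 + 60 + 250 = 2730
step 3: join D via merge
    card(P join D) = 750*300/(3) = 75000
    cost = 2730 + 750*10 + 300*9 + 750 + 300 = 13980
step 4: join A via hash
    card(P join A) = 75000*400/(5) = 6000000
    cost = 13980 + 2*400*9 + 75000 = 96180
step 5: join E via hash
    card(P join E) = 6000000*150/(5) = 180000000
    cost = 96180 + 2*150*8 + 6000000 = 6098580

6098580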